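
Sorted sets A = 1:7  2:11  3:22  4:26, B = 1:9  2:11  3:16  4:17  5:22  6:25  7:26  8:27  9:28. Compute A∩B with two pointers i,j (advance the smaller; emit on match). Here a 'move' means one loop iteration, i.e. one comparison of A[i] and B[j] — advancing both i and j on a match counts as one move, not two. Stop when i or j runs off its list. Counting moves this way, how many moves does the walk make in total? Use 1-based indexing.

i=1 j=1: 7<9, i++
i=2 j=1: 11>9, j++
i=2 j=2: 11==11 emit, i++,j++
i=3 j=3: 22>16, j++
i=3 j=4: 22>17, j++
i=3 j=5: 22==22 emit, i++,j++
i=4 j=6: 26>25, j++
i=4 j=7: 26==26 emit, i++,j++

8 moves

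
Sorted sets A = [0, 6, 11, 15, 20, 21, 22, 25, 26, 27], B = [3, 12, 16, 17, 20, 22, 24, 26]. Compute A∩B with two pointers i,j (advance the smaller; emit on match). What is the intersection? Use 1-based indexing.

[i=1,j=1] 0<3 → i++
[i=2,j=1] 6>3 → j++
[i=2,j=2] 6<12 → i++
[i=3,j=2] 11<12 → i++
[i=4,j=2] 15>12 → j++
[i=4,j=3] 15<16 → i++
[i=5,j=3] 20>16 → j++
[i=5,j=4] 20>17 → j++
[i=5,j=5] 20==20 emit → i++,j++
[i=6,j=6] 21<22 → i++
[i=7,j=6] 22==22 emit → i++,j++
[i=8,j=7] 25>24 → j++
[i=8,j=8] 25<26 → i++
[i=9,j=8] 26==26 emit → i++,j++

intersection = [20, 22, 26]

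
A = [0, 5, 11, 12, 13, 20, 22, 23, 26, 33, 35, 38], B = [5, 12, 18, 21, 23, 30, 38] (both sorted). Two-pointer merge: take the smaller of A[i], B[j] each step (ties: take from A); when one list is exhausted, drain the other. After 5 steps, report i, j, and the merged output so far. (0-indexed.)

i=4, j=1, merged so far=[0, 5, 5, 11, 12]

i=0 j=0: A[i]=0<=B[j]=5 take 0, i++
i=1 j=0: A[i]=5<=B[j]=5 take 5, i++
i=2 j=0: A[i]=11>B[j]=5 take 5, j++
i=2 j=1: A[i]=11<=B[j]=12 take 11, i++
i=3 j=1: A[i]=12<=B[j]=12 take 12, i++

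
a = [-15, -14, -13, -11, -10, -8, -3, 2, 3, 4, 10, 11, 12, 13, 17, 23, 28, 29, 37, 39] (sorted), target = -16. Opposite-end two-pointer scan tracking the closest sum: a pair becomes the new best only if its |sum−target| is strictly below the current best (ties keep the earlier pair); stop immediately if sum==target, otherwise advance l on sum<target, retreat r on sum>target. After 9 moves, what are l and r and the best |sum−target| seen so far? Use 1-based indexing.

l=1, r=11, best |Δ|=12

l=1 r=20: -15+39=24 d=40 *, r--
l=1 r=19: -15+37=22 d=38 *, r--
l=1 r=18: -15+29=14 d=30 *, r--
l=1 r=17: -15+28=13 d=29 *, r--
l=1 r=16: -15+23=8 d=24 *, r--
l=1 r=15: -15+17=2 d=18 *, r--
l=1 r=14: -15+13=-2 d=14 *, r--
l=1 r=13: -15+12=-3 d=13 *, r--
l=1 r=12: -15+11=-4 d=12 *, r--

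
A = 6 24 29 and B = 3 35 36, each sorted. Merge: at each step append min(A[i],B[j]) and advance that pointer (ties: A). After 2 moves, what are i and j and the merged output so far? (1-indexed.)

[i=1,j=1] A[i]=6>B[j]=3 take 3 → j++
[i=1,j=2] A[i]=6<=B[j]=35 take 6 → i++

i=2, j=2, merged so far=[3, 6]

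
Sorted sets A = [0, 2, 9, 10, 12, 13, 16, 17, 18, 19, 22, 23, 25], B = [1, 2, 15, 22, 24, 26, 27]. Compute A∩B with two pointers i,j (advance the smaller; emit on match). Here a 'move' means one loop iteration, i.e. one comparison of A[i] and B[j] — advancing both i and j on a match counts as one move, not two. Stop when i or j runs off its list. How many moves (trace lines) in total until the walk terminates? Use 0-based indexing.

[i=0,j=0] 0<1 → i++
[i=1,j=0] 2>1 → j++
[i=1,j=1] 2==2 emit → i++,j++
[i=2,j=2] 9<15 → i++
[i=3,j=2] 10<15 → i++
[i=4,j=2] 12<15 → i++
[i=5,j=2] 13<15 → i++
[i=6,j=2] 16>15 → j++
[i=6,j=3] 16<22 → i++
[i=7,j=3] 17<22 → i++
[i=8,j=3] 18<22 → i++
[i=9,j=3] 19<22 → i++
[i=10,j=3] 22==22 emit → i++,j++
[i=11,j=4] 23<24 → i++
[i=12,j=4] 25>24 → j++
[i=12,j=5] 25<26 → i++

16 moves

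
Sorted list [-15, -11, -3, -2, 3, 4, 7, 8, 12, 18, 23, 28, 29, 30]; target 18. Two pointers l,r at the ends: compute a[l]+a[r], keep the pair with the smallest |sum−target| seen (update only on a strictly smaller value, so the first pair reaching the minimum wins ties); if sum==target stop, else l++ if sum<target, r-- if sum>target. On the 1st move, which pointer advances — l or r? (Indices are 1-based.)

[1,14] -15+30=15 d=3 * → l++

l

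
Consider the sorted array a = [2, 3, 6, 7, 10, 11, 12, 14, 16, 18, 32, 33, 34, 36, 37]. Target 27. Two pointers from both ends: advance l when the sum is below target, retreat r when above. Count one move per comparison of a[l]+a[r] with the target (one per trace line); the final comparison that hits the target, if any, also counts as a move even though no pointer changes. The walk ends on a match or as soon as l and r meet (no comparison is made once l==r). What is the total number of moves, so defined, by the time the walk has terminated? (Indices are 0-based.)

12 moves

[0,14] 2+37=39 >27 → r--
[0,13] 2+36=38 >27 → r--
[0,12] 2+34=36 >27 → r--
[0,11] 2+33=35 >27 → r--
[0,10] 2+32=34 >27 → r--
[0,9] 2+18=20 <27 → l++
[1,9] 3+18=21 <27 → l++
[2,9] 6+18=24 <27 → l++
[3,9] 7+18=25 <27 → l++
[4,9] 10+18=28 >27 → r--
[4,8] 10+16=26 <27 → l++
[5,8] 11+16=27 → found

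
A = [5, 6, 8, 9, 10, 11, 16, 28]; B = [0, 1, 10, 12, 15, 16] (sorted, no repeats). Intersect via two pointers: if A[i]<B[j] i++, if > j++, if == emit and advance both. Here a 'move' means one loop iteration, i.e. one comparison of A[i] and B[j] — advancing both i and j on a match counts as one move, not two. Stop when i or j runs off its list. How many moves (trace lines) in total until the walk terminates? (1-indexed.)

11 moves

i=1 j=1: 5>0, j++
i=1 j=2: 5>1, j++
i=1 j=3: 5<10, i++
i=2 j=3: 6<10, i++
i=3 j=3: 8<10, i++
i=4 j=3: 9<10, i++
i=5 j=3: 10==10 emit, i++,j++
i=6 j=4: 11<12, i++
i=7 j=4: 16>12, j++
i=7 j=5: 16>15, j++
i=7 j=6: 16==16 emit, i++,j++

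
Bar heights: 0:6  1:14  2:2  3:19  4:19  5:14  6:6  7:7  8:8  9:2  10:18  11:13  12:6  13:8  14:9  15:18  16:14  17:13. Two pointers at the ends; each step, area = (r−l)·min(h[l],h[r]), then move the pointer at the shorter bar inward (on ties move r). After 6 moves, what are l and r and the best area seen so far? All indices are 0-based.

l=3, r=14, best area=216

l=0 r=17: min(6,13)*17=102 best=102 *, l++
l=1 r=17: min(14,13)*16=208 best=208 *, r--
l=1 r=16: min(14,14)*15=210 best=210 *, r--
l=1 r=15: min(14,18)*14=196 best=210, l++
l=2 r=15: min(2,18)*13=26 best=210, l++
l=3 r=15: min(19,18)*12=216 best=216 *, r--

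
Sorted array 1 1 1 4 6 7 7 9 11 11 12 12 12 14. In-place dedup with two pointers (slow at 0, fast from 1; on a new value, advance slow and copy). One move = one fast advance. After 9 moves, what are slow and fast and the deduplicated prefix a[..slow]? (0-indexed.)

(s=0,f=1) a[fast]=1=a[slow] dup → fast++
(s=0,f=2) a[fast]=1=a[slow] dup → fast++
(s=0,f=3) a[fast]=4≠a[slow]=1 write a[1]=4 → slow++,fast++
(s=1,f=4) a[fast]=6≠a[slow]=4 write a[2]=6 → slow++,fast++
(s=2,f=5) a[fast]=7≠a[slow]=6 write a[3]=7 → slow++,fast++
(s=3,f=6) a[fast]=7=a[slow] dup → fast++
(s=3,f=7) a[fast]=9≠a[slow]=7 write a[4]=9 → slow++,fast++
(s=4,f=8) a[fast]=11≠a[slow]=9 write a[5]=11 → slow++,fast++
(s=5,f=9) a[fast]=11=a[slow] dup → fast++

slow=5, fast=10, prefix=[1, 4, 6, 7, 9, 11]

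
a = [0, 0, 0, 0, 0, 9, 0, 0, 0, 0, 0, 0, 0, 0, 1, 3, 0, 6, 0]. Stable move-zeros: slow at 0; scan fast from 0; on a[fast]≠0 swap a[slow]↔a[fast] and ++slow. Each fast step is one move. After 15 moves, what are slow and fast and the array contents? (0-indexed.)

slow=2, fast=15, a=[9, 1, 0, 0, 0, 0, 0, 0, 0, 0, 0, 0, 0, 0, 0, 3, 0, 6, 0]

slow=0 fast=0: a[fast]=0, fast++
slow=0 fast=1: a[fast]=0, fast++
slow=0 fast=2: a[fast]=0, fast++
slow=0 fast=3: a[fast]=0, fast++
slow=0 fast=4: a[fast]=0, fast++
slow=0 fast=5: a[fast]=9≠0 swap→a[0]=9, slow++,fast++
slow=1 fast=6: a[fast]=0, fast++
slow=1 fast=7: a[fast]=0, fast++
slow=1 fast=8: a[fast]=0, fast++
slow=1 fast=9: a[fast]=0, fast++
slow=1 fast=10: a[fast]=0, fast++
slow=1 fast=11: a[fast]=0, fast++
slow=1 fast=12: a[fast]=0, fast++
slow=1 fast=13: a[fast]=0, fast++
slow=1 fast=14: a[fast]=1≠0 swap→a[1]=1, slow++,fast++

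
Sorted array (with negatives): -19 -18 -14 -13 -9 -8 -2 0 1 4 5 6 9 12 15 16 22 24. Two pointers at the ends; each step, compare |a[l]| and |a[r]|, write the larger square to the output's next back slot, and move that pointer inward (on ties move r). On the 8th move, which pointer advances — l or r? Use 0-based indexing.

[0,17] |-19|<=|24| out[17]=576 → r--
[0,16] |-19|<=|22| out[16]=484 → r--
[0,15] |-19|>|16| out[15]=361 → l++
[1,15] |-18|>|16| out[14]=324 → l++
[2,15] |-14|<=|16| out[13]=256 → r--
[2,14] |-14|<=|15| out[12]=225 → r--
[2,13] |-14|>|12| out[11]=196 → l++
[3,13] |-13|>|12| out[10]=169 → l++

l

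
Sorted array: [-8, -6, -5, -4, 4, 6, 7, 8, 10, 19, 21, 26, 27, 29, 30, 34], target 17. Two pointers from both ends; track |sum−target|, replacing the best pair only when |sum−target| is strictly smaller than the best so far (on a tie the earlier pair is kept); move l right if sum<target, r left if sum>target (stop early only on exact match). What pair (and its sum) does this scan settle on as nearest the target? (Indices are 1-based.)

l=1 r=16: -8+34=26 d=9 *, r--
l=1 r=15: -8+30=22 d=5 *, r--
l=1 r=14: -8+29=21 d=4 *, r--
l=1 r=13: -8+27=19 d=2 *, r--
l=1 r=12: -8+26=18 d=1 *, r--
l=1 r=11: -8+21=13 d=4, l++
l=2 r=11: -6+21=15 d=2, l++
l=3 r=11: -5+21=16 d=1, l++
l=4 r=11: -4+21=17 d=0 *, stop

pair (-4, 21) with sum 17 (|Δ|=0)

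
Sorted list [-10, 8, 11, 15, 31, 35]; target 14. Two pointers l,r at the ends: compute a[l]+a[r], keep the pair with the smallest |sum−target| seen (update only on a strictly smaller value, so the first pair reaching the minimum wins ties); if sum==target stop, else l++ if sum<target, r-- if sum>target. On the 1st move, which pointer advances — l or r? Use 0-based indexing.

r

[0,5] -10+35=25 d=11 * → r--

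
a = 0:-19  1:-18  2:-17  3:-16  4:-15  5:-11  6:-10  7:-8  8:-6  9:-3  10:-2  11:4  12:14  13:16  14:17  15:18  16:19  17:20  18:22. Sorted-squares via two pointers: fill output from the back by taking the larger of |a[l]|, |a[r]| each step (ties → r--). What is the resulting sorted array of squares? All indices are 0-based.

l=0 r=18: |-19|<=|22| out[18]=484, r--
l=0 r=17: |-19|<=|20| out[17]=400, r--
l=0 r=16: |-19|<=|19| out[16]=361, r--
l=0 r=15: |-19|>|18| out[15]=361, l++
l=1 r=15: |-18|<=|18| out[14]=324, r--
l=1 r=14: |-18|>|17| out[13]=324, l++
l=2 r=14: |-17|<=|17| out[12]=289, r--
l=2 r=13: |-17|>|16| out[11]=289, l++
l=3 r=13: |-16|<=|16| out[10]=256, r--
l=3 r=12: |-16|>|14| out[9]=256, l++
l=4 r=12: |-15|>|14| out[8]=225, l++
l=5 r=12: |-11|<=|14| out[7]=196, r--
l=5 r=11: |-11|>|4| out[6]=121, l++
l=6 r=11: |-10|>|4| out[5]=100, l++
l=7 r=11: |-8|>|4| out[4]=64, l++
l=8 r=11: |-6|>|4| out[3]=36, l++
l=9 r=11: |-3|<=|4| out[2]=16, r--
l=9 r=10: |-3|>|-2| out[1]=9, l++
l=10 r=10: |-2|<=|-2| out[0]=4, r--

[4, 9, 16, 36, 64, 100, 121, 196, 225, 256, 256, 289, 289, 324, 324, 361, 361, 400, 484]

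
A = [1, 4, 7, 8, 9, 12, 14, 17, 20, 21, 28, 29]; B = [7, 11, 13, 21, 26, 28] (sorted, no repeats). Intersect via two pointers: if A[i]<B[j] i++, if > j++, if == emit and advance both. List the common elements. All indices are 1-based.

[i=1,j=1] 1<7 → i++
[i=2,j=1] 4<7 → i++
[i=3,j=1] 7==7 emit → i++,j++
[i=4,j=2] 8<11 → i++
[i=5,j=2] 9<11 → i++
[i=6,j=2] 12>11 → j++
[i=6,j=3] 12<13 → i++
[i=7,j=3] 14>13 → j++
[i=7,j=4] 14<21 → i++
[i=8,j=4] 17<21 → i++
[i=9,j=4] 20<21 → i++
[i=10,j=4] 21==21 emit → i++,j++
[i=11,j=5] 28>26 → j++
[i=11,j=6] 28==28 emit → i++,j++

intersection = [7, 21, 28]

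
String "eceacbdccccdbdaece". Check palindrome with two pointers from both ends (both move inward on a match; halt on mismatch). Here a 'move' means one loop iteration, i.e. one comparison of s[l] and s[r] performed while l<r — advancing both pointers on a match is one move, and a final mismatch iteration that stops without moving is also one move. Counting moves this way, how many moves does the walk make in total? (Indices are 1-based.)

[1,18] 'e'=='e' → l++,r--
[2,17] 'c'=='c' → l++,r--
[3,16] 'e'=='e' → l++,r--
[4,15] 'a'=='a' → l++,r--
[5,14] 'c'!='d' → stop

5 moves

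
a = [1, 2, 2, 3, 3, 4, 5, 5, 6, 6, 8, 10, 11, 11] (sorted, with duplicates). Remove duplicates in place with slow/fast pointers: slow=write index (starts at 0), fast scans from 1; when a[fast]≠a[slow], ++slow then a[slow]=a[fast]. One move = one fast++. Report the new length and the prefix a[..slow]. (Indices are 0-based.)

(s=0,f=1) a[fast]=2≠a[slow]=1 write a[1]=2 → slow++,fast++
(s=1,f=2) a[fast]=2=a[slow] dup → fast++
(s=1,f=3) a[fast]=3≠a[slow]=2 write a[2]=3 → slow++,fast++
(s=2,f=4) a[fast]=3=a[slow] dup → fast++
(s=2,f=5) a[fast]=4≠a[slow]=3 write a[3]=4 → slow++,fast++
(s=3,f=6) a[fast]=5≠a[slow]=4 write a[4]=5 → slow++,fast++
(s=4,f=7) a[fast]=5=a[slow] dup → fast++
(s=4,f=8) a[fast]=6≠a[slow]=5 write a[5]=6 → slow++,fast++
(s=5,f=9) a[fast]=6=a[slow] dup → fast++
(s=5,f=10) a[fast]=8≠a[slow]=6 write a[6]=8 → slow++,fast++
(s=6,f=11) a[fast]=10≠a[slow]=8 write a[7]=10 → slow++,fast++
(s=7,f=12) a[fast]=11≠a[slow]=10 write a[8]=11 → slow++,fast++
(s=8,f=13) a[fast]=11=a[slow] dup → fast++

length 9; prefix = [1, 2, 3, 4, 5, 6, 8, 10, 11]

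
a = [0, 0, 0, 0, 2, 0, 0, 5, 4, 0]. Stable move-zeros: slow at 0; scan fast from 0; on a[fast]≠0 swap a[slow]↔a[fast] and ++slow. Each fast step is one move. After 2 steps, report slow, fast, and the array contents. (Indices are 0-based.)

slow=0, fast=2, a=[0, 0, 0, 0, 2, 0, 0, 5, 4, 0]

slow=0 fast=0: a[fast]=0, fast++
slow=0 fast=1: a[fast]=0, fast++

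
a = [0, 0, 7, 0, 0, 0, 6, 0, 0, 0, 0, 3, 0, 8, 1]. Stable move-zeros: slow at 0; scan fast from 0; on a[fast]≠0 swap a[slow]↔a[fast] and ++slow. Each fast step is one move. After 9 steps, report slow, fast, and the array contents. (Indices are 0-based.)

slow=0 fast=0: a[fast]=0, fast++
slow=0 fast=1: a[fast]=0, fast++
slow=0 fast=2: a[fast]=7≠0 swap→a[0]=7, slow++,fast++
slow=1 fast=3: a[fast]=0, fast++
slow=1 fast=4: a[fast]=0, fast++
slow=1 fast=5: a[fast]=0, fast++
slow=1 fast=6: a[fast]=6≠0 swap→a[1]=6, slow++,fast++
slow=2 fast=7: a[fast]=0, fast++
slow=2 fast=8: a[fast]=0, fast++

slow=2, fast=9, a=[7, 6, 0, 0, 0, 0, 0, 0, 0, 0, 0, 3, 0, 8, 1]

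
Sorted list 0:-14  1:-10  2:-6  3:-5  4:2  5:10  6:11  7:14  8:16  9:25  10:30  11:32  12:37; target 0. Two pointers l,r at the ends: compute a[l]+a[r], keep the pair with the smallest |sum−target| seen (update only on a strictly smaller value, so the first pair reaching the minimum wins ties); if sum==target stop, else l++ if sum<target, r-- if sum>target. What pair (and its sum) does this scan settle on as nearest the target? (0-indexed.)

l=0 r=12: -14+37=23 d=23 *, r--
l=0 r=11: -14+32=18 d=18 *, r--
l=0 r=10: -14+30=16 d=16 *, r--
l=0 r=9: -14+25=11 d=11 *, r--
l=0 r=8: -14+16=2 d=2 *, r--
l=0 r=7: -14+14=0 d=0 *, stop

pair (-14, 14) with sum 0 (|Δ|=0)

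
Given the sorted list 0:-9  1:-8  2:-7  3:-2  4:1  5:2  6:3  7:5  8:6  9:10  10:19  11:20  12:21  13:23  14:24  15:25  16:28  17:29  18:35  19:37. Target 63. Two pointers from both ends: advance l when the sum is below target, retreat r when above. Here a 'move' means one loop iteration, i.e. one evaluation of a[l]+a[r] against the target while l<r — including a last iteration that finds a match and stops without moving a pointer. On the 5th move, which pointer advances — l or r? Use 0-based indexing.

l=0 r=19: -9+37=28 <63, l++
l=1 r=19: -8+37=29 <63, l++
l=2 r=19: -7+37=30 <63, l++
l=3 r=19: -2+37=35 <63, l++
l=4 r=19: 1+37=38 <63, l++

l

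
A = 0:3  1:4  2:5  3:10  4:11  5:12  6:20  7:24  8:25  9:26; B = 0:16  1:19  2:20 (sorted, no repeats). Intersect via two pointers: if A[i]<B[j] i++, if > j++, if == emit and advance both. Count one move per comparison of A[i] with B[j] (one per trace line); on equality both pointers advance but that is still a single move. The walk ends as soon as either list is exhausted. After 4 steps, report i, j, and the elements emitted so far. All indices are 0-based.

i=4, j=0, emitted=[]

i=0 j=0: 3<16, i++
i=1 j=0: 4<16, i++
i=2 j=0: 5<16, i++
i=3 j=0: 10<16, i++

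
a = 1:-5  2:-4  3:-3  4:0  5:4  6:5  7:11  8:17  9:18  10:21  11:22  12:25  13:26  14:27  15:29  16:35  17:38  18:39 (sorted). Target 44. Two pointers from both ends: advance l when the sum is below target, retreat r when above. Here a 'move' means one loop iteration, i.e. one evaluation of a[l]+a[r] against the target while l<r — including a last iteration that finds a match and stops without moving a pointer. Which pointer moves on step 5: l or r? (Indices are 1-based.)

l

l=1 r=18: -5+39=34 <44, l++
l=2 r=18: -4+39=35 <44, l++
l=3 r=18: -3+39=36 <44, l++
l=4 r=18: 0+39=39 <44, l++
l=5 r=18: 4+39=43 <44, l++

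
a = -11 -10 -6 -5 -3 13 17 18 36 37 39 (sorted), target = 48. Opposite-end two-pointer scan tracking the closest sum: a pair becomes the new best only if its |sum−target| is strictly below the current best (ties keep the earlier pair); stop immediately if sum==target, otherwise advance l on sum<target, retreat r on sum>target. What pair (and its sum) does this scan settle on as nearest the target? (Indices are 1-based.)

l=1 r=11: -11+39=28 d=20 *, l++
l=2 r=11: -10+39=29 d=19 *, l++
l=3 r=11: -6+39=33 d=15 *, l++
l=4 r=11: -5+39=34 d=14 *, l++
l=5 r=11: -3+39=36 d=12 *, l++
l=6 r=11: 13+39=52 d=4 *, r--
l=6 r=10: 13+37=50 d=2 *, r--
l=6 r=9: 13+36=49 d=1 *, r--
l=6 r=8: 13+18=31 d=17, l++
l=7 r=8: 17+18=35 d=13, l++

pair (13, 36) with sum 49 (|Δ|=1)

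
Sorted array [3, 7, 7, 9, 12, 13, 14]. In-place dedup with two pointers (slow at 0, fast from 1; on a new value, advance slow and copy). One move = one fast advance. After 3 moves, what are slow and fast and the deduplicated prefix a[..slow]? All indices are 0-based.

slow=0 fast=1: a[fast]=7≠a[slow]=3 write a[1]=7, slow++,fast++
slow=1 fast=2: a[fast]=7=a[slow] dup, fast++
slow=1 fast=3: a[fast]=9≠a[slow]=7 write a[2]=9, slow++,fast++

slow=2, fast=4, prefix=[3, 7, 9]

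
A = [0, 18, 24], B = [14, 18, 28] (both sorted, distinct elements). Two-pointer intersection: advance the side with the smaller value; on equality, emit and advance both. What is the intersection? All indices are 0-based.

intersection = [18]

[i=0,j=0] 0<14 → i++
[i=1,j=0] 18>14 → j++
[i=1,j=1] 18==18 emit → i++,j++
[i=2,j=2] 24<28 → i++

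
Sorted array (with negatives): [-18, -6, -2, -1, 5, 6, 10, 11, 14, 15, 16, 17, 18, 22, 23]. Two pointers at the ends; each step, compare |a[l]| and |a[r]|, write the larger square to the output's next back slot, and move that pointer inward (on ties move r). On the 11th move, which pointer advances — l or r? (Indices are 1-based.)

l=1 r=15: |-18|<=|23| out[15]=529, r--
l=1 r=14: |-18|<=|22| out[14]=484, r--
l=1 r=13: |-18|<=|18| out[13]=324, r--
l=1 r=12: |-18|>|17| out[12]=324, l++
l=2 r=12: |-6|<=|17| out[11]=289, r--
l=2 r=11: |-6|<=|16| out[10]=256, r--
l=2 r=10: |-6|<=|15| out[9]=225, r--
l=2 r=9: |-6|<=|14| out[8]=196, r--
l=2 r=8: |-6|<=|11| out[7]=121, r--
l=2 r=7: |-6|<=|10| out[6]=100, r--
l=2 r=6: |-6|<=|6| out[5]=36, r--

r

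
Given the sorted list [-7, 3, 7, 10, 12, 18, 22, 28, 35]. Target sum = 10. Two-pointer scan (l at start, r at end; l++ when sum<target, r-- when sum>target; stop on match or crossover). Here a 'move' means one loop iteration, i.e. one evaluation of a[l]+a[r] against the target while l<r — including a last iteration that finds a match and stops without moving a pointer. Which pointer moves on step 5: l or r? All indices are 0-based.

l

[0,8] -7+35=28 >10 → r--
[0,7] -7+28=21 >10 → r--
[0,6] -7+22=15 >10 → r--
[0,5] -7+18=11 >10 → r--
[0,4] -7+12=5 <10 → l++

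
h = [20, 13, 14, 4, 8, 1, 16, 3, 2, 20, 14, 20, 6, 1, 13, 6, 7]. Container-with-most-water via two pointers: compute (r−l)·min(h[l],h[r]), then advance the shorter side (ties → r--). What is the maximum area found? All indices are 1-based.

l=1 r=17: min(20,7)*16=112 best=112 *, r--
l=1 r=16: min(20,6)*15=90 best=112, r--
l=1 r=15: min(20,13)*14=182 best=182 *, r--
l=1 r=14: min(20,1)*13=13 best=182, r--
l=1 r=13: min(20,6)*12=72 best=182, r--
l=1 r=12: min(20,20)*11=220 best=220 *, r--
l=1 r=11: min(20,14)*10=140 best=220, r--
l=1 r=10: min(20,20)*9=180 best=220, r--
l=1 r=9: min(20,2)*8=16 best=220, r--
l=1 r=8: min(20,3)*7=21 best=220, r--
l=1 r=7: min(20,16)*6=96 best=220, r--
l=1 r=6: min(20,1)*5=5 best=220, r--
l=1 r=5: min(20,8)*4=32 best=220, r--
l=1 r=4: min(20,4)*3=12 best=220, r--
l=1 r=3: min(20,14)*2=28 best=220, r--
l=1 r=2: min(20,13)*1=13 best=220, r--

max area = 220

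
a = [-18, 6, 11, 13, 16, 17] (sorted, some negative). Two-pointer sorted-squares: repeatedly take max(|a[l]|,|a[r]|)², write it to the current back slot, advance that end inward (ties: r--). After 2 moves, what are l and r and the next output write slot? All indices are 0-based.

l=0 r=5: |-18|>|17| out[5]=324, l++
l=1 r=5: |6|<=|17| out[4]=289, r--

l=1, r=4, next write slot=3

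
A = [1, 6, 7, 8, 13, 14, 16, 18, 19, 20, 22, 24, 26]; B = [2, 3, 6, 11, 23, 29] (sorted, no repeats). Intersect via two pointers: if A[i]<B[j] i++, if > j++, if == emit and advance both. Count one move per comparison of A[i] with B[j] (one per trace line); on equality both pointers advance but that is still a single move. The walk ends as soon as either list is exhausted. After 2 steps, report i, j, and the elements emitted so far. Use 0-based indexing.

i=1, j=1, emitted=[]

[i=0,j=0] 1<2 → i++
[i=1,j=0] 6>2 → j++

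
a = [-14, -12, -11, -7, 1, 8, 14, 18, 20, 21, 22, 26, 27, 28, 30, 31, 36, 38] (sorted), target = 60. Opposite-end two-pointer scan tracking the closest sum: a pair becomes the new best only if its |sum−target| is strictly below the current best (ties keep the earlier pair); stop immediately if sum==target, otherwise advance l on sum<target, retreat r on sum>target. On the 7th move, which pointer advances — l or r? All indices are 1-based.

l

[1,18] -14+38=24 d=36 * → l++
[2,18] -12+38=26 d=34 * → l++
[3,18] -11+38=27 d=33 * → l++
[4,18] -7+38=31 d=29 * → l++
[5,18] 1+38=39 d=21 * → l++
[6,18] 8+38=46 d=14 * → l++
[7,18] 14+38=52 d=8 * → l++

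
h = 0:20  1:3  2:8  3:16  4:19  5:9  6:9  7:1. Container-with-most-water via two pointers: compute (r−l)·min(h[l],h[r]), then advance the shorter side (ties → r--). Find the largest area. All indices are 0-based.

l=0 r=7: min(20,1)*7=7 best=7 *, r--
l=0 r=6: min(20,9)*6=54 best=54 *, r--
l=0 r=5: min(20,9)*5=45 best=54, r--
l=0 r=4: min(20,19)*4=76 best=76 *, r--
l=0 r=3: min(20,16)*3=48 best=76, r--
l=0 r=2: min(20,8)*2=16 best=76, r--
l=0 r=1: min(20,3)*1=3 best=76, r--

max area = 76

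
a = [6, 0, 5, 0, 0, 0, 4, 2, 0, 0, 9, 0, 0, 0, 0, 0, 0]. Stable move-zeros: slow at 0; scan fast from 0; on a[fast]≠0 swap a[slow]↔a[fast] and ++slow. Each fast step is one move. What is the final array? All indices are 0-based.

slow=0 fast=0: a[fast]=6≠0 swap→a[0]=6, slow++,fast++
slow=1 fast=1: a[fast]=0, fast++
slow=1 fast=2: a[fast]=5≠0 swap→a[1]=5, slow++,fast++
slow=2 fast=3: a[fast]=0, fast++
slow=2 fast=4: a[fast]=0, fast++
slow=2 fast=5: a[fast]=0, fast++
slow=2 fast=6: a[fast]=4≠0 swap→a[2]=4, slow++,fast++
slow=3 fast=7: a[fast]=2≠0 swap→a[3]=2, slow++,fast++
slow=4 fast=8: a[fast]=0, fast++
slow=4 fast=9: a[fast]=0, fast++
slow=4 fast=10: a[fast]=9≠0 swap→a[4]=9, slow++,fast++
slow=5 fast=11: a[fast]=0, fast++
slow=5 fast=12: a[fast]=0, fast++
slow=5 fast=13: a[fast]=0, fast++
slow=5 fast=14: a[fast]=0, fast++
slow=5 fast=15: a[fast]=0, fast++
slow=5 fast=16: a[fast]=0, fast++

[6, 5, 4, 2, 9, 0, 0, 0, 0, 0, 0, 0, 0, 0, 0, 0, 0]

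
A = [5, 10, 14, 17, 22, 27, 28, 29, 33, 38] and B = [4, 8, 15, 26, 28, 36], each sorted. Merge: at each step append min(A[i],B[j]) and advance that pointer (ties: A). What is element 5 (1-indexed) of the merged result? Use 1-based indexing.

i=1 j=1: A[i]=5>B[j]=4 take 4, j++
i=1 j=2: A[i]=5<=B[j]=8 take 5, i++
i=2 j=2: A[i]=10>B[j]=8 take 8, j++
i=2 j=3: A[i]=10<=B[j]=15 take 10, i++
i=3 j=3: A[i]=14<=B[j]=15 take 14, i++
i=4 j=3: A[i]=17>B[j]=15 take 15, j++
i=4 j=4: A[i]=17<=B[j]=26 take 17, i++
i=5 j=4: A[i]=22<=B[j]=26 take 22, i++
i=6 j=4: A[i]=27>B[j]=26 take 26, j++
i=6 j=5: A[i]=27<=B[j]=28 take 27, i++
i=7 j=5: A[i]=28<=B[j]=28 take 28, i++
i=8 j=5: A[i]=29>B[j]=28 take 28, j++
i=8 j=6: A[i]=29<=B[j]=36 take 29, i++
i=9 j=6: A[i]=33<=B[j]=36 take 33, i++
i=10 j=6: A[i]=38>B[j]=36 take 36, j++
i=10 j=7: B done, take A[i]=38, i++

merged[5] = 14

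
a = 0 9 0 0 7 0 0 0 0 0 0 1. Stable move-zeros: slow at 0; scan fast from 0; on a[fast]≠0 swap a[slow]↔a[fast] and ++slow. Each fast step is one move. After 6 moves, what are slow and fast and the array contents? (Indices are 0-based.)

slow=2, fast=6, a=[9, 7, 0, 0, 0, 0, 0, 0, 0, 0, 0, 1]

(s=0,f=0) a[fast]=0 → fast++
(s=0,f=1) a[fast]=9≠0 swap→a[0]=9 → slow++,fast++
(s=1,f=2) a[fast]=0 → fast++
(s=1,f=3) a[fast]=0 → fast++
(s=1,f=4) a[fast]=7≠0 swap→a[1]=7 → slow++,fast++
(s=2,f=5) a[fast]=0 → fast++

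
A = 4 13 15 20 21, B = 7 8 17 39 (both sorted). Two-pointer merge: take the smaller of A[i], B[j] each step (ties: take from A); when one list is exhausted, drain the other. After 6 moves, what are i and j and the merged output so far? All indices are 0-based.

[i=0,j=0] A[i]=4<=B[j]=7 take 4 → i++
[i=1,j=0] A[i]=13>B[j]=7 take 7 → j++
[i=1,j=1] A[i]=13>B[j]=8 take 8 → j++
[i=1,j=2] A[i]=13<=B[j]=17 take 13 → i++
[i=2,j=2] A[i]=15<=B[j]=17 take 15 → i++
[i=3,j=2] A[i]=20>B[j]=17 take 17 → j++

i=3, j=3, merged so far=[4, 7, 8, 13, 15, 17]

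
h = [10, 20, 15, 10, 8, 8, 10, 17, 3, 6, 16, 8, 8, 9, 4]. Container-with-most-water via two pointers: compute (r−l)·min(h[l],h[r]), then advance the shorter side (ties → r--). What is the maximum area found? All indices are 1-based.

[1,15] min(10,4)*14=56 best=56 * → r--
[1,14] min(10,9)*13=117 best=117 * → r--
[1,13] min(10,8)*12=96 best=117 → r--
[1,12] min(10,8)*11=88 best=117 → r--
[1,11] min(10,16)*10=100 best=117 → l++
[2,11] min(20,16)*9=144 best=144 * → r--
[2,10] min(20,6)*8=48 best=144 → r--
[2,9] min(20,3)*7=21 best=144 → r--
[2,8] min(20,17)*6=102 best=144 → r--
[2,7] min(20,10)*5=50 best=144 → r--
[2,6] min(20,8)*4=32 best=144 → r--
[2,5] min(20,8)*3=24 best=144 → r--
[2,4] min(20,10)*2=20 best=144 → r--
[2,3] min(20,15)*1=15 best=144 → r--

max area = 144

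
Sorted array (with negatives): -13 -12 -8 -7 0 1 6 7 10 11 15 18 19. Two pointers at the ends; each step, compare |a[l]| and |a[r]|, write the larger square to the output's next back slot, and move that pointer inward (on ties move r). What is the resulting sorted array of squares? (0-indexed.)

[0,12] |-13|<=|19| out[12]=361 → r--
[0,11] |-13|<=|18| out[11]=324 → r--
[0,10] |-13|<=|15| out[10]=225 → r--
[0,9] |-13|>|11| out[9]=169 → l++
[1,9] |-12|>|11| out[8]=144 → l++
[2,9] |-8|<=|11| out[7]=121 → r--
[2,8] |-8|<=|10| out[6]=100 → r--
[2,7] |-8|>|7| out[5]=64 → l++
[3,7] |-7|<=|7| out[4]=49 → r--
[3,6] |-7|>|6| out[3]=49 → l++
[4,6] |0|<=|6| out[2]=36 → r--
[4,5] |0|<=|1| out[1]=1 → r--
[4,4] |0|<=|0| out[0]=0 → r--

[0, 1, 36, 49, 49, 64, 100, 121, 144, 169, 225, 324, 361]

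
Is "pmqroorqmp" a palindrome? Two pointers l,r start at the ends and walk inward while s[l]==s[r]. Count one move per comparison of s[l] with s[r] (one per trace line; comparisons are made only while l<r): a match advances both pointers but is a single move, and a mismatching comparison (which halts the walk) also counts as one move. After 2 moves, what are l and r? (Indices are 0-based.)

l=0 r=9: 'p'=='p', l++,r--
l=1 r=8: 'm'=='m', l++,r--

l=2, r=7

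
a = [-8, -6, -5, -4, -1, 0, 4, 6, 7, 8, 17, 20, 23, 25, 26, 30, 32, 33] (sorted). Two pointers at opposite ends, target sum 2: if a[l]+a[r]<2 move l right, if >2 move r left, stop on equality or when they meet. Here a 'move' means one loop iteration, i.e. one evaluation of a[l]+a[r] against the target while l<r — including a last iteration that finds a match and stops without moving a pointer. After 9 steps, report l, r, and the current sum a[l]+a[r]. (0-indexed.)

l=0 r=17: -8+33=25 >2, r--
l=0 r=16: -8+32=24 >2, r--
l=0 r=15: -8+30=22 >2, r--
l=0 r=14: -8+26=18 >2, r--
l=0 r=13: -8+25=17 >2, r--
l=0 r=12: -8+23=15 >2, r--
l=0 r=11: -8+20=12 >2, r--
l=0 r=10: -8+17=9 >2, r--
l=0 r=9: -8+8=0 <2, l++

l=1, r=9, sum=2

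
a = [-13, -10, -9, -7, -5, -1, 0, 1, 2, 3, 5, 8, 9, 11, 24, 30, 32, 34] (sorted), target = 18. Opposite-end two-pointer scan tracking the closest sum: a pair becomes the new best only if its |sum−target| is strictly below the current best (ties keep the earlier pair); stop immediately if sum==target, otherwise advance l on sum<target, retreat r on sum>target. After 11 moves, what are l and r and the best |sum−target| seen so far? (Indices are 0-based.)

l=7, r=13, best |Δ|=1

l=0 r=17: -13+34=21 d=3 *, r--
l=0 r=16: -13+32=19 d=1 *, r--
l=0 r=15: -13+30=17 d=1, l++
l=1 r=15: -10+30=20 d=2, r--
l=1 r=14: -10+24=14 d=4, l++
l=2 r=14: -9+24=15 d=3, l++
l=3 r=14: -7+24=17 d=1, l++
l=4 r=14: -5+24=19 d=1, r--
l=4 r=13: -5+11=6 d=12, l++
l=5 r=13: -1+11=10 d=8, l++
l=6 r=13: 0+11=11 d=7, l++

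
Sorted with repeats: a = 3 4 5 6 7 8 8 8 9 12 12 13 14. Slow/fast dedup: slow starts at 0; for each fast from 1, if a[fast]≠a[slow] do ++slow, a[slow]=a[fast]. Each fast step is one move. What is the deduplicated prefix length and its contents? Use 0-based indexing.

(s=0,f=1) a[fast]=4≠a[slow]=3 write a[1]=4 → slow++,fast++
(s=1,f=2) a[fast]=5≠a[slow]=4 write a[2]=5 → slow++,fast++
(s=2,f=3) a[fast]=6≠a[slow]=5 write a[3]=6 → slow++,fast++
(s=3,f=4) a[fast]=7≠a[slow]=6 write a[4]=7 → slow++,fast++
(s=4,f=5) a[fast]=8≠a[slow]=7 write a[5]=8 → slow++,fast++
(s=5,f=6) a[fast]=8=a[slow] dup → fast++
(s=5,f=7) a[fast]=8=a[slow] dup → fast++
(s=5,f=8) a[fast]=9≠a[slow]=8 write a[6]=9 → slow++,fast++
(s=6,f=9) a[fast]=12≠a[slow]=9 write a[7]=12 → slow++,fast++
(s=7,f=10) a[fast]=12=a[slow] dup → fast++
(s=7,f=11) a[fast]=13≠a[slow]=12 write a[8]=13 → slow++,fast++
(s=8,f=12) a[fast]=14≠a[slow]=13 write a[9]=14 → slow++,fast++

length 10; prefix = [3, 4, 5, 6, 7, 8, 9, 12, 13, 14]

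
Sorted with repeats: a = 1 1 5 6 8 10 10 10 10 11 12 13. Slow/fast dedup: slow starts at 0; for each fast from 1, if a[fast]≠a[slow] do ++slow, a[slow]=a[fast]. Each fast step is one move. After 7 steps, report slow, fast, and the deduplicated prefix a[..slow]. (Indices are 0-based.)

(s=0,f=1) a[fast]=1=a[slow] dup → fast++
(s=0,f=2) a[fast]=5≠a[slow]=1 write a[1]=5 → slow++,fast++
(s=1,f=3) a[fast]=6≠a[slow]=5 write a[2]=6 → slow++,fast++
(s=2,f=4) a[fast]=8≠a[slow]=6 write a[3]=8 → slow++,fast++
(s=3,f=5) a[fast]=10≠a[slow]=8 write a[4]=10 → slow++,fast++
(s=4,f=6) a[fast]=10=a[slow] dup → fast++
(s=4,f=7) a[fast]=10=a[slow] dup → fast++

slow=4, fast=8, prefix=[1, 5, 6, 8, 10]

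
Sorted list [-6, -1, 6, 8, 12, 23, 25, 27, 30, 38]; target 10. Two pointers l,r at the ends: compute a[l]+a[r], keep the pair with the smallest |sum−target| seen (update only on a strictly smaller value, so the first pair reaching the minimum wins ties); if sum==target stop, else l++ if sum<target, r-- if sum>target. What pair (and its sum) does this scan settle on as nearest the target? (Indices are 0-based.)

pair (-1, 12) with sum 11 (|Δ|=1)

l=0 r=9: -6+38=32 d=22 *, r--
l=0 r=8: -6+30=24 d=14 *, r--
l=0 r=7: -6+27=21 d=11 *, r--
l=0 r=6: -6+25=19 d=9 *, r--
l=0 r=5: -6+23=17 d=7 *, r--
l=0 r=4: -6+12=6 d=4 *, l++
l=1 r=4: -1+12=11 d=1 *, r--
l=1 r=3: -1+8=7 d=3, l++
l=2 r=3: 6+8=14 d=4, r--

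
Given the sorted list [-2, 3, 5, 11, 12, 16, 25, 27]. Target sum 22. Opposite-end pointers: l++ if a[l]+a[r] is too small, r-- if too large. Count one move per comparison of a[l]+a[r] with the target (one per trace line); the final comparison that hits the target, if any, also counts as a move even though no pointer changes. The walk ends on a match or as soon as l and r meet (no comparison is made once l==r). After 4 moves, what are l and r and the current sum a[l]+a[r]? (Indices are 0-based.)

l=2, r=5, sum=21

l=0 r=7: -2+27=25 >22, r--
l=0 r=6: -2+25=23 >22, r--
l=0 r=5: -2+16=14 <22, l++
l=1 r=5: 3+16=19 <22, l++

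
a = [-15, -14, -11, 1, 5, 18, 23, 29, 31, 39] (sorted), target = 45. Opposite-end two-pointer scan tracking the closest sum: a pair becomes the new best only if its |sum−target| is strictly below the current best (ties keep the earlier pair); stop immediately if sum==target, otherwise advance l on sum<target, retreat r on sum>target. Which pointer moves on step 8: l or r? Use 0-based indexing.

[0,9] -15+39=24 d=21 * → l++
[1,9] -14+39=25 d=20 * → l++
[2,9] -11+39=28 d=17 * → l++
[3,9] 1+39=40 d=5 * → l++
[4,9] 5+39=44 d=1 * → l++
[5,9] 18+39=57 d=12 → r--
[5,8] 18+31=49 d=4 → r--
[5,7] 18+29=47 d=2 → r--

r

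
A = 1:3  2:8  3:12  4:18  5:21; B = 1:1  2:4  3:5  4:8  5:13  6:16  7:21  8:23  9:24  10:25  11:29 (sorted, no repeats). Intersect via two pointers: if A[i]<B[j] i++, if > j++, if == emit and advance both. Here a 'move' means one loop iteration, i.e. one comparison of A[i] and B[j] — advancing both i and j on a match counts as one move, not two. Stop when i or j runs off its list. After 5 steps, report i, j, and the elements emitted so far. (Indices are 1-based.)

i=3, j=5, emitted=[8]

i=1 j=1: 3>1, j++
i=1 j=2: 3<4, i++
i=2 j=2: 8>4, j++
i=2 j=3: 8>5, j++
i=2 j=4: 8==8 emit, i++,j++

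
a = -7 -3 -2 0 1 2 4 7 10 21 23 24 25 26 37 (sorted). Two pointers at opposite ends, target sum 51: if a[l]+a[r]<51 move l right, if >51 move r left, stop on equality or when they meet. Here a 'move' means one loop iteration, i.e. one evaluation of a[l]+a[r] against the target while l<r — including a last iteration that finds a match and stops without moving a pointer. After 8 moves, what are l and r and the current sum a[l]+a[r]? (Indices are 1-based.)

[1,15] -7+37=30 <51 → l++
[2,15] -3+37=34 <51 → l++
[3,15] -2+37=35 <51 → l++
[4,15] 0+37=37 <51 → l++
[5,15] 1+37=38 <51 → l++
[6,15] 2+37=39 <51 → l++
[7,15] 4+37=41 <51 → l++
[8,15] 7+37=44 <51 → l++

l=9, r=15, sum=47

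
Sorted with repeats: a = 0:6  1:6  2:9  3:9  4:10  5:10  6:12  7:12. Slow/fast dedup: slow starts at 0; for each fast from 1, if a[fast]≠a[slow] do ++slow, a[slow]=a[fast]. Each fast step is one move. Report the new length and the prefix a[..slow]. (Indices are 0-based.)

length 4; prefix = [6, 9, 10, 12]

slow=0 fast=1: a[fast]=6=a[slow] dup, fast++
slow=0 fast=2: a[fast]=9≠a[slow]=6 write a[1]=9, slow++,fast++
slow=1 fast=3: a[fast]=9=a[slow] dup, fast++
slow=1 fast=4: a[fast]=10≠a[slow]=9 write a[2]=10, slow++,fast++
slow=2 fast=5: a[fast]=10=a[slow] dup, fast++
slow=2 fast=6: a[fast]=12≠a[slow]=10 write a[3]=12, slow++,fast++
slow=3 fast=7: a[fast]=12=a[slow] dup, fast++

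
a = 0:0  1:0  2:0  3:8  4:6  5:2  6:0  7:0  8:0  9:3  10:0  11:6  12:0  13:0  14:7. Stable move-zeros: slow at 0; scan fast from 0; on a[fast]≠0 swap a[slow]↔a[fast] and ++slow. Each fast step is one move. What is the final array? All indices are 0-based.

slow=0 fast=0: a[fast]=0, fast++
slow=0 fast=1: a[fast]=0, fast++
slow=0 fast=2: a[fast]=0, fast++
slow=0 fast=3: a[fast]=8≠0 swap→a[0]=8, slow++,fast++
slow=1 fast=4: a[fast]=6≠0 swap→a[1]=6, slow++,fast++
slow=2 fast=5: a[fast]=2≠0 swap→a[2]=2, slow++,fast++
slow=3 fast=6: a[fast]=0, fast++
slow=3 fast=7: a[fast]=0, fast++
slow=3 fast=8: a[fast]=0, fast++
slow=3 fast=9: a[fast]=3≠0 swap→a[3]=3, slow++,fast++
slow=4 fast=10: a[fast]=0, fast++
slow=4 fast=11: a[fast]=6≠0 swap→a[4]=6, slow++,fast++
slow=5 fast=12: a[fast]=0, fast++
slow=5 fast=13: a[fast]=0, fast++
slow=5 fast=14: a[fast]=7≠0 swap→a[5]=7, slow++,fast++

[8, 6, 2, 3, 6, 7, 0, 0, 0, 0, 0, 0, 0, 0, 0]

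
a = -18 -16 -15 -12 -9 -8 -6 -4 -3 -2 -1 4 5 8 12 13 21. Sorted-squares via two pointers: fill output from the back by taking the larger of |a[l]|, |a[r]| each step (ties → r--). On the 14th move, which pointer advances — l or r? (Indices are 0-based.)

l=0 r=16: |-18|<=|21| out[16]=441, r--
l=0 r=15: |-18|>|13| out[15]=324, l++
l=1 r=15: |-16|>|13| out[14]=256, l++
l=2 r=15: |-15|>|13| out[13]=225, l++
l=3 r=15: |-12|<=|13| out[12]=169, r--
l=3 r=14: |-12|<=|12| out[11]=144, r--
l=3 r=13: |-12|>|8| out[10]=144, l++
l=4 r=13: |-9|>|8| out[9]=81, l++
l=5 r=13: |-8|<=|8| out[8]=64, r--
l=5 r=12: |-8|>|5| out[7]=64, l++
l=6 r=12: |-6|>|5| out[6]=36, l++
l=7 r=12: |-4|<=|5| out[5]=25, r--
l=7 r=11: |-4|<=|4| out[4]=16, r--
l=7 r=10: |-4|>|-1| out[3]=16, l++

l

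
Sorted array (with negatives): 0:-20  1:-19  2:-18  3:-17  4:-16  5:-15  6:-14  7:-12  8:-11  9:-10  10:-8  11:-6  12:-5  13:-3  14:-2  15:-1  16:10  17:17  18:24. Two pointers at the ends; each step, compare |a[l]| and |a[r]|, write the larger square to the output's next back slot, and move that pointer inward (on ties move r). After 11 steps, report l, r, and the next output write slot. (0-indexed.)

l=0 r=18: |-20|<=|24| out[18]=576, r--
l=0 r=17: |-20|>|17| out[17]=400, l++
l=1 r=17: |-19|>|17| out[16]=361, l++
l=2 r=17: |-18|>|17| out[15]=324, l++
l=3 r=17: |-17|<=|17| out[14]=289, r--
l=3 r=16: |-17|>|10| out[13]=289, l++
l=4 r=16: |-16|>|10| out[12]=256, l++
l=5 r=16: |-15|>|10| out[11]=225, l++
l=6 r=16: |-14|>|10| out[10]=196, l++
l=7 r=16: |-12|>|10| out[9]=144, l++
l=8 r=16: |-11|>|10| out[8]=121, l++

l=9, r=16, next write slot=7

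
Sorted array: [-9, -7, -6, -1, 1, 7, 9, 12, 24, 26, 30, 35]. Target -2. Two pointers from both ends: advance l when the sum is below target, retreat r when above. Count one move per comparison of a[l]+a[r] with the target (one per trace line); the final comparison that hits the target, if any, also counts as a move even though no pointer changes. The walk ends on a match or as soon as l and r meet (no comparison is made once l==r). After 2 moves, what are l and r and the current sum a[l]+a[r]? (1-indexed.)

l=1 r=12: -9+35=26 >-2, r--
l=1 r=11: -9+30=21 >-2, r--

l=1, r=10, sum=17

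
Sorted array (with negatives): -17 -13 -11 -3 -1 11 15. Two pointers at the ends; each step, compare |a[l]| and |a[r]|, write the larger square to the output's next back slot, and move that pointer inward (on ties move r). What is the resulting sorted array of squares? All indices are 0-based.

[1, 9, 121, 121, 169, 225, 289]

l=0 r=6: |-17|>|15| out[6]=289, l++
l=1 r=6: |-13|<=|15| out[5]=225, r--
l=1 r=5: |-13|>|11| out[4]=169, l++
l=2 r=5: |-11|<=|11| out[3]=121, r--
l=2 r=4: |-11|>|-1| out[2]=121, l++
l=3 r=4: |-3|>|-1| out[1]=9, l++
l=4 r=4: |-1|<=|-1| out[0]=1, r--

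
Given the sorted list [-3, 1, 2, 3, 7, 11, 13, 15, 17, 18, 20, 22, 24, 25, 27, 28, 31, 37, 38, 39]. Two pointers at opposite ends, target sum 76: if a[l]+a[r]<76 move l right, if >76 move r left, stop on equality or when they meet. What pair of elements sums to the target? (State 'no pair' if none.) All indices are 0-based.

(37, 39)

l=0 r=19: -3+39=36 <76, l++
l=1 r=19: 1+39=40 <76, l++
l=2 r=19: 2+39=41 <76, l++
l=3 r=19: 3+39=42 <76, l++
l=4 r=19: 7+39=46 <76, l++
l=5 r=19: 11+39=50 <76, l++
l=6 r=19: 13+39=52 <76, l++
l=7 r=19: 15+39=54 <76, l++
l=8 r=19: 17+39=56 <76, l++
l=9 r=19: 18+39=57 <76, l++
l=10 r=19: 20+39=59 <76, l++
l=11 r=19: 22+39=61 <76, l++
l=12 r=19: 24+39=63 <76, l++
l=13 r=19: 25+39=64 <76, l++
l=14 r=19: 27+39=66 <76, l++
l=15 r=19: 28+39=67 <76, l++
l=16 r=19: 31+39=70 <76, l++
l=17 r=19: 37+39=76, found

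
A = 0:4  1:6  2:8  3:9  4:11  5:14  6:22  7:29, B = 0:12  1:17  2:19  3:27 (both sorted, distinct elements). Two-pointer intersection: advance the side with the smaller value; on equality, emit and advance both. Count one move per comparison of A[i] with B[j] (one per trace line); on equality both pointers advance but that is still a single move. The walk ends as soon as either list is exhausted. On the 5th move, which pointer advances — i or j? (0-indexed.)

i=0 j=0: 4<12, i++
i=1 j=0: 6<12, i++
i=2 j=0: 8<12, i++
i=3 j=0: 9<12, i++
i=4 j=0: 11<12, i++

i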